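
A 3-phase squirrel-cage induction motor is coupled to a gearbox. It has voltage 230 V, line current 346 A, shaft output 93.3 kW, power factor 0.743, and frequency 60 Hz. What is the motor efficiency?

91.1 %

P_out = 93.3 kW = 93300 W
P_in = √3·V_L·I_L·cosφ = 1.732 × 230 × 346 × 0.743 = 102410 W
η = P_out / P_in = 93300 / 102410 = 0.911 = 91.1%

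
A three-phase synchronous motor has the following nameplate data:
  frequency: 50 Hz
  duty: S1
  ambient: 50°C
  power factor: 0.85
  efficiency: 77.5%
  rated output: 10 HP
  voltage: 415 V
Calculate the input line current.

P_out = 10 × 746 = 7460 W
P_in = P_out / η = 7460 / 0.775 = 9626 W
I_L = P_in / (√3·V_L·cosφ) = 9626 / (1.732 × 415 × 0.85) = 15.8 A

15.8 A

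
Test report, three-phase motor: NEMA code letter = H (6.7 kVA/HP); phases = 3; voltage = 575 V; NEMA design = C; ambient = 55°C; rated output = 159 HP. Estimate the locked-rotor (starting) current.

1070 A

S_LR = 6.7 × 159 = 1065.3 kVA
I_LR = S_LR/(√3·V_L) = 1065300/(1.732×575) = 1070 A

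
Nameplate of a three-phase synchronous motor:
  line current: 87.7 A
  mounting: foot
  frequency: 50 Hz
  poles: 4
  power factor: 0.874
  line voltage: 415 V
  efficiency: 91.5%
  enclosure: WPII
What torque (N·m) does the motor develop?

P_in = √3·V·I·cosφ = 1.732 × 415 × 87.7 × 0.874 = 55094 W
P_out = η·P_in = 0.915 × 55094 = 50411 W
n = n_s = 120×50/4 = 1500 rpm (synchronous)
ω = 2π×1500/60 = 157.1 rad/s
τ = P_out/ω = 50411/157.1 = 321 N·m

321 N·m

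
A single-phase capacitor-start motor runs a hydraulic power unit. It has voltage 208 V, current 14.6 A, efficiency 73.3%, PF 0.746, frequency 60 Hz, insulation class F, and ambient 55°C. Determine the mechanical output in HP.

2.23 HP

P_in = V·I·cosφ = 208 × 14.6 × 0.746 = 2265 W
P_out = η·P_in = 0.733 × 2265 = 1660 W
= 1660/746 = 2.23 HP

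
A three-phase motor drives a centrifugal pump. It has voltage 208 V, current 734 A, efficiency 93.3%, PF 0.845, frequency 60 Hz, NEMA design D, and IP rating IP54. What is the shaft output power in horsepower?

279 HP

P_in = √3·V·I·cosφ = 1.732 × 208 × 734 × 0.845 = 223442 W
P_out = η·P_in = 0.933 × 223442 = 208471 W
= 208471/746 = 279 HP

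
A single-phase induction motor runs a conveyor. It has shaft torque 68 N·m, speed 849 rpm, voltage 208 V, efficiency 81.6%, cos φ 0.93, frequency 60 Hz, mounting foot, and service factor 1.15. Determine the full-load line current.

38.3 A

ω = 2π×849/60 = 88.91 rad/s; P_out = τω = 68 × 88.91 = 6046 W
P_in = P_out / η = 6046 / 0.816 = 7409 W
I = P_in / (V·cosφ) = 7409 / (208 × 0.93) = 38.3 A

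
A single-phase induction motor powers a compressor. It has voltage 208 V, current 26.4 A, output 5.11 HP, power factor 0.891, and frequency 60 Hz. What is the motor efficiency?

P_out = 5.11 × 746 = 3812 W
P_in = V·I·cosφ = 208 × 26.4 × 0.891 = 4893 W
η = P_out / P_in = 3812 / 4893 = 0.779 = 77.9%

77.9 %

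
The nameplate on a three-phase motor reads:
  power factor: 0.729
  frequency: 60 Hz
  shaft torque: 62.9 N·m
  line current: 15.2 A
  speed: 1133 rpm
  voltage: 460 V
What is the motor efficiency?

ω = 2π × 1133/60 = 118.6 rad/s; P_out = τω = 62.9 × 118.6 = 7460 W
P_in = √3·V_L·I_L·cosφ = 1.732 × 460 × 15.2 × 0.729 = 8828 W
η = P_out / P_in = 7460 / 8828 = 0.845 = 84.5%

84.5 %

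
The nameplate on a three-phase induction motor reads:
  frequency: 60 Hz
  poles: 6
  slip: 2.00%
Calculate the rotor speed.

n_s = 120f/p = 120×60/6 = 1200 rpm
n = n_s(1 − s) = 1200 × (1 − 0.02) = 1176 rpm

1176 rpm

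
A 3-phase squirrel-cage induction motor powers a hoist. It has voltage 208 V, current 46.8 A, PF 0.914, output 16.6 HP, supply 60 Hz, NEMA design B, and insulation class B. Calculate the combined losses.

3.03 kW

P_in = √3·V·I·cosφ = 1.732×208×46.8×0.914 = 15410 W
P_out = 16.6×746 = 12384 W
Losses = P_in − P_out = 15410 − 12384 = 3026 W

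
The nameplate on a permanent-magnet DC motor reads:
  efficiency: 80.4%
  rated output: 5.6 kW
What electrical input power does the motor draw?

P_out = 5600 W
P_in = P_out/η = 5600/0.804 = 6965 W = 6.97 kW

6.97 kW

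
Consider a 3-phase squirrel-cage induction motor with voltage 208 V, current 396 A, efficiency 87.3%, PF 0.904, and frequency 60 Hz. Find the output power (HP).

P_in = √3·V·I·cosφ = 1.732 × 208 × 396 × 0.904 = 128966 W
P_out = η·P_in = 0.873 × 128966 = 112587 W
= 112587/746 = 151 HP

151 HP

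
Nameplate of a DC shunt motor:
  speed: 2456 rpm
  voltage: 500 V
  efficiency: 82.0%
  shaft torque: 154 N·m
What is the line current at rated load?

ω = 2π×2456/60 = 257.2 rad/s; P_out = τω = 154 × 257.2 = 39609 W
P_in = P_out / η = 39609 / 0.820 = 48304 W
I = P_in / V = 48304 / 500 = 96.6 A

96.6 A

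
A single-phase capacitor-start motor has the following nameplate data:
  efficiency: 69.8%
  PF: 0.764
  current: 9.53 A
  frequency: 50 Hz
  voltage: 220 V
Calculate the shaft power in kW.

1.12 kW

P_in = V·I·cosφ = 220 × 9.53 × 0.764 = 1602 W
P_out = η·P_in = 0.698 × 1602 = 1118 W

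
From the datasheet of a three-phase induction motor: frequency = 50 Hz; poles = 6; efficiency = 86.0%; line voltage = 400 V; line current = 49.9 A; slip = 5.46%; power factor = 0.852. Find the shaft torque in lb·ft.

189 lb·ft

P_in = √3·V·I·cosφ = 1.732 × 400 × 49.9 × 0.852 = 29454 W
P_out = η·P_in = 0.86 × 29454 = 25330 W
n_s = 120×50/6 = 1000 rpm; n = 1000×(1−0.0546) = 945 rpm
ω = 2π×945/60 = 98.96 rad/s
τ = P_out/ω = 25330/98.96 = 256 N·m
In lb·ft: 256/1.356 = 189 lb·ft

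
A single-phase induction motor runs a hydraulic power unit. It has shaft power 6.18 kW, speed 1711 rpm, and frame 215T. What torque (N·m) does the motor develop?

34.5 N·m

ω = 2π × 1711/60 = 179.2 rad/s
τ = P/ω = 6180/179.2 = 34.5 N·m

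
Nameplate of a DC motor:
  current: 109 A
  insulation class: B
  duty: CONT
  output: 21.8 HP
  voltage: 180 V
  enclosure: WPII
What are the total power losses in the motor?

P_in = V·I = 180×109 = 19620 W
P_out = 21.8×746 = 16263 W
Losses = P_in − P_out = 19620 − 16263 = 3357 W

3360 W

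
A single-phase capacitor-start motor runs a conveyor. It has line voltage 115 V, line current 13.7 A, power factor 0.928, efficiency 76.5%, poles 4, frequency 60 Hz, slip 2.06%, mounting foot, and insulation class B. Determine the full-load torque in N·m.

6.06 N·m

P_in = V·I·cosφ = 115 × 13.7 × 0.928 = 1462 W
P_out = η·P_in = 0.765 × 1462 = 1118 W
n_s = 120×60/4 = 1800 rpm; n = 1800×(1−0.0206) = 1763 rpm
ω = 2π×1763/60 = 184.6 rad/s
τ = P_out/ω = 1118/184.6 = 6.06 N·m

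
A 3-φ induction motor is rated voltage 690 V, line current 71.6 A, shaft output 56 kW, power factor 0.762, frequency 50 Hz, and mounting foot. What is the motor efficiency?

85.9 %

P_out = 56 kW = 56000 W
P_in = √3·V_L·I_L·cosφ = 1.732 × 690 × 71.6 × 0.762 = 65203 W
η = P_out / P_in = 56000 / 65203 = 0.859 = 85.9%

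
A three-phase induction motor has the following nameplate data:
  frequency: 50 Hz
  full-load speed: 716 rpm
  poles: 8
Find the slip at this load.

4.53 %

n_s = 120f/p = 120×50/8 = 750 rpm
s = (n_s − n)/n_s = (750 − 716)/750 = 0.0453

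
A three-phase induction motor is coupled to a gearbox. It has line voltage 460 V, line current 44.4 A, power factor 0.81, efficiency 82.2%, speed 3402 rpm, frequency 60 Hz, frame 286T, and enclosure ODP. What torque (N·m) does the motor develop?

66.1 N·m

P_in = √3·V·I·cosφ = 1.732 × 460 × 44.4 × 0.81 = 28653 W
P_out = η·P_in = 0.822 × 28653 = 23553 W
n = 3402 rpm
ω = 2π×3402/60 = 356.3 rad/s
τ = P_out/ω = 23553/356.3 = 66.1 N·m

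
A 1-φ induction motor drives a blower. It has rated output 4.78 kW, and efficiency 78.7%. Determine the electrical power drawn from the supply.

P_out = 4780 W
P_in = P_out/η = 4780/0.787 = 6074 W = 6.07 kW

6.07 kW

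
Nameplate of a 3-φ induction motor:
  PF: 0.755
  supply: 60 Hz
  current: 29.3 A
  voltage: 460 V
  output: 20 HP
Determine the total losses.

P_in = √3·V·I·cosφ = 1.732×460×29.3×0.755 = 17625 W
P_out = 20×746 = 14920 W
Losses = P_in − P_out = 17625 − 14920 = 2705 W

2710 W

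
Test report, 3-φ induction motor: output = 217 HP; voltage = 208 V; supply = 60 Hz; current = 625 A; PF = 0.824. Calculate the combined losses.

P_in = √3·V·I·cosφ = 1.732×208×625×0.824 = 185532 W
P_out = 217×746 = 161882 W
Losses = P_in − P_out = 185532 − 161882 = 23650 W

23700 W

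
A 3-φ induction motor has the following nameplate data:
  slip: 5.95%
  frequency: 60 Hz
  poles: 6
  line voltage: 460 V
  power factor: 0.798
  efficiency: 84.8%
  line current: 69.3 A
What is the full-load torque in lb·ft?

233 lb·ft

P_in = √3·V·I·cosφ = 1.732 × 460 × 69.3 × 0.798 = 44060 W
P_out = η·P_in = 0.848 × 44060 = 37363 W
n_s = 120×60/6 = 1200 rpm; n = 1200×(1−0.0595) = 1129 rpm
ω = 2π×1129/60 = 118.2 rad/s
τ = P_out/ω = 37363/118.2 = 316.1 N·m
In lb·ft: 316.1/1.356 = 233 lb·ft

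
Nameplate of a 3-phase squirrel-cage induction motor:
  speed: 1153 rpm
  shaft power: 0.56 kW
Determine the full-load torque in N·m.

ω = 2π × 1153/60 = 120.7 rad/s
τ = P/ω = 560/120.7 = 4.64 N·m

4.64 N·m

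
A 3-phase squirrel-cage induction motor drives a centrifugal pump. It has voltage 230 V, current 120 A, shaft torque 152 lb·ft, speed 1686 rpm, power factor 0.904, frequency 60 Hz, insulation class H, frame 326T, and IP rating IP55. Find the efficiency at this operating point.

τ = 152 lb·ft × 1.356 = 206.1 N·m
ω = 2π × 1686/60 = 176.6 rad/s; P_out = τω = 206.1 × 176.6 = 36397 W
P_in = √3·V_L·I_L·cosφ = 1.732 × 230 × 120 × 0.904 = 43214 W
η = P_out / P_in = 36397 / 43214 = 0.842 = 84.2%

84.2 %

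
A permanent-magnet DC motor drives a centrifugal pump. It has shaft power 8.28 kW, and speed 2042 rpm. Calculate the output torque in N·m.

ω = 2π × 2042/60 = 213.8 rad/s
τ = P/ω = 8280/213.8 = 38.7 N·m

38.7 N·m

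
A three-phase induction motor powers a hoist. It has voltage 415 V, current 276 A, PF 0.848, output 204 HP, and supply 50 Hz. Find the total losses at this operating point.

P_in = √3·V·I·cosφ = 1.732×415×276×0.848 = 168229 W
P_out = 204×746 = 152184 W
Losses = P_in − P_out = 168229 − 152184 = 16045 W

16 kW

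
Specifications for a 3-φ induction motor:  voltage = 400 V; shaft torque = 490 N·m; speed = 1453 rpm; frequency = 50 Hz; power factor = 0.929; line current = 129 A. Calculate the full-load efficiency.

ω = 2π × 1453/60 = 152.2 rad/s; P_out = τω = 490 × 152.2 = 74578 W
P_in = √3·V_L·I_L·cosφ = 1.732 × 400 × 129 × 0.929 = 83026 W
η = P_out / P_in = 74578 / 83026 = 0.898 = 89.8%

89.8 %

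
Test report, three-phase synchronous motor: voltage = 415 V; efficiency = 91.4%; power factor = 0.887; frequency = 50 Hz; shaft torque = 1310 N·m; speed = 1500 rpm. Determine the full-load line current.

ω = 2π×1500/60 = 157.1 rad/s; P_out = τω = 1310 × 157.1 = 205801 W
P_in = P_out / η = 205801 / 0.914 = 225165 W
I_L = P_in / (√3·V_L·cosφ) = 225165 / (1.732 × 415 × 0.887) = 353 A

353 A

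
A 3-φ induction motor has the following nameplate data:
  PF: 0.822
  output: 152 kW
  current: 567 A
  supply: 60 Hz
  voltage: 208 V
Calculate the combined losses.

P_in = √3·V·I·cosφ = 1.732×208×567×0.822 = 167906 W
P_out = 152000 W
Losses = P_in − P_out = 167906 − 152000 = 15906 W

15.9 kW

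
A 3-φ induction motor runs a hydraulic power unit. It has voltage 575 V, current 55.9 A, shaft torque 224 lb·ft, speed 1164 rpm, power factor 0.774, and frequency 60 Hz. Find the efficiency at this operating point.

τ = 224 lb·ft × 1.356 = 303.7 N·m
ω = 2π × 1164/60 = 121.9 rad/s; P_out = τω = 303.7 × 121.9 = 37021 W
P_in = √3·V_L·I_L·cosφ = 1.732 × 575 × 55.9 × 0.774 = 43089 W
η = P_out / P_in = 37021 / 43089 = 0.859 = 85.9%

85.9 %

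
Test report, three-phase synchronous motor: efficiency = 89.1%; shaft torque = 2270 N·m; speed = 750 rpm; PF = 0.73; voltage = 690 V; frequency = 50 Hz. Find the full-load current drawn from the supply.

229 A

ω = 2π×750/60 = 78.54 rad/s; P_out = τω = 2270 × 78.54 = 178286 W
P_in = P_out / η = 178286 / 0.891 = 200097 W
I_L = P_in / (√3·V_L·cosφ) = 200097 / (1.732 × 690 × 0.73) = 229 A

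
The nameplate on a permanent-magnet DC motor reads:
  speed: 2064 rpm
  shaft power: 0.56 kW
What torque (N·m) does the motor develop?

2.59 N·m

ω = 2π × 2064/60 = 216.1 rad/s
τ = P/ω = 560/216.1 = 2.59 N·m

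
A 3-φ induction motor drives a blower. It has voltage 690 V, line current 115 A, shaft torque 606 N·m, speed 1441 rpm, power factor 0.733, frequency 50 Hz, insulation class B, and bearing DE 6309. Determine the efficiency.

ω = 2π × 1441/60 = 150.9 rad/s; P_out = τω = 606 × 150.9 = 91445 W
P_in = √3·V_L·I_L·cosφ = 1.732 × 690 × 115 × 0.733 = 100739 W
η = P_out / P_in = 91445 / 100739 = 0.908 = 90.8%

90.8 %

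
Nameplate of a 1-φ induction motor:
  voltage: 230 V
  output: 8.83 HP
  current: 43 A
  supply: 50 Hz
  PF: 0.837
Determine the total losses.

P_in = V·I·cosφ = 230×43×0.837 = 8278 W
P_out = 8.83×746 = 6587 W
Losses = P_in − P_out = 8278 − 6587 = 1691 W

1690 W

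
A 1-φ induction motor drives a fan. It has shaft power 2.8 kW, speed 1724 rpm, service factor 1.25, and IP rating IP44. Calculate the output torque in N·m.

ω = 2π × 1724/60 = 180.5 rad/s
τ = P/ω = 2800/180.5 = 15.5 N·m

15.5 N·m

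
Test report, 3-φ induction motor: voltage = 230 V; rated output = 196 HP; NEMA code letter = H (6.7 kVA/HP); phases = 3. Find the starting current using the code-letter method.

3300 A

S_LR = 6.7 × 196 = 1313.2 kVA
I_LR = S_LR/(√3·V_L) = 1313200/(1.732×230) = 3300 A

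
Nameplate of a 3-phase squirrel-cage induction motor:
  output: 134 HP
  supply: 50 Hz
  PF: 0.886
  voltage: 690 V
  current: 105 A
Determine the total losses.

P_in = √3·V·I·cosφ = 1.732×690×105×0.886 = 111178 W
P_out = 134×746 = 99964 W
Losses = P_in − P_out = 111178 − 99964 = 11214 W

11200 W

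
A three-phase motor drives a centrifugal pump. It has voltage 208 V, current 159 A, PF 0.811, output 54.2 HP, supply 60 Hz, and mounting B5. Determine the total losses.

P_in = √3·V·I·cosφ = 1.732×208×159×0.811 = 46455 W
P_out = 54.2×746 = 40433 W
Losses = P_in − P_out = 46455 − 40433 = 6022 W

6020 W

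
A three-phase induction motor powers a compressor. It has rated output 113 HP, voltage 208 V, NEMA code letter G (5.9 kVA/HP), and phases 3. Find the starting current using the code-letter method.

S_LR = 5.9 × 113 = 666.7 kVA
I_LR = S_LR/(√3·V_L) = 666700/(1.732×208) = 1850 A

1850 A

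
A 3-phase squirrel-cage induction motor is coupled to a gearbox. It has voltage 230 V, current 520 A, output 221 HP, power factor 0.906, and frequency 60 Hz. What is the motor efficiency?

P_out = 221 × 746 = 164866 W
P_in = √3·V_L·I_L·cosφ = 1.732 × 230 × 520 × 0.906 = 187675 W
η = P_out / P_in = 164866 / 187675 = 0.878 = 87.8%

87.8 %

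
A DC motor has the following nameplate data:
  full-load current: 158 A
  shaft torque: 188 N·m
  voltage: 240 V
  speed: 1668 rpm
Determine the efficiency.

86.6 %

ω = 2π × 1668/60 = 174.7 rad/s; P_out = τω = 188 × 174.7 = 32844 W
P_in = V·I = 240 × 158 = 37920 W
η = P_out / P_in = 32844 / 37920 = 0.866 = 86.6%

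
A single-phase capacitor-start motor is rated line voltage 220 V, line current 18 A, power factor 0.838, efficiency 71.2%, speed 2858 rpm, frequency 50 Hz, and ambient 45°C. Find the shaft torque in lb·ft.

5.82 lb·ft

P_in = V·I·cosφ = 220 × 18 × 0.838 = 3318 W
P_out = η·P_in = 0.712 × 3318 = 2362 W
n = 2858 rpm
ω = 2π×2858/60 = 299.3 rad/s
τ = P_out/ω = 2362/299.3 = 7.892 N·m
In lb·ft: 7.892/1.356 = 5.82 lb·ft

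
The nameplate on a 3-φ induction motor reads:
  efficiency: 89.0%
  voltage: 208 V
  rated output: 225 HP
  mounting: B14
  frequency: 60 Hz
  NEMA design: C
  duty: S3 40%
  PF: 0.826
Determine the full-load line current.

634 A

P_out = 225 × 746 = 167850 W
P_in = P_out / η = 167850 / 0.890 = 188596 W
I_L = P_in / (√3·V_L·cosφ) = 188596 / (1.732 × 208 × 0.826) = 634 A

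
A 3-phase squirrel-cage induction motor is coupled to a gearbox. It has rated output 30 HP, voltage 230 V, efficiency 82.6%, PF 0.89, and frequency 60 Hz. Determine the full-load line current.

76.4 A

P_out = 30 × 746 = 22380 W
P_in = P_out / η = 22380 / 0.826 = 27094 W
I_L = P_in / (√3·V_L·cosφ) = 27094 / (1.732 × 230 × 0.89) = 76.4 A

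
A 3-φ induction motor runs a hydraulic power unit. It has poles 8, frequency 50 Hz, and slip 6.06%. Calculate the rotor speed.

705 rpm

n_s = 120f/p = 120×50/8 = 750 rpm
n = n_s(1 − s) = 750 × (1 − 0.0606) = 705 rpm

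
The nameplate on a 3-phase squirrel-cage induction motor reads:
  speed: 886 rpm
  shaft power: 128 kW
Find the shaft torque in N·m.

1380 N·m

ω = 2π × 886/60 = 92.78 rad/s
τ = P/ω = 128000/92.78 = 1380 N·m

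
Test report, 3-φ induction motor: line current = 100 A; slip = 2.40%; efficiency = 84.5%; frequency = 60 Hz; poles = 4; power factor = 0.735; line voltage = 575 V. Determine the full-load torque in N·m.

P_in = √3·V·I·cosφ = 1.732 × 575 × 100 × 0.735 = 73199 W
P_out = η·P_in = 0.845 × 73199 = 61853 W
n_s = 120×60/4 = 1800 rpm; n = 1800×(1−0.024) = 1757 rpm
ω = 2π×1757/60 = 184 rad/s
τ = P_out/ω = 61853/184 = 336 N·m

336 N·m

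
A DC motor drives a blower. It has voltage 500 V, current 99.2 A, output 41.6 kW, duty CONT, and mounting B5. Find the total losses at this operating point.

P_in = V·I = 500×99.2 = 49600 W
P_out = 41600 W
Losses = P_in − P_out = 49600 − 41600 = 8000 W

8000 W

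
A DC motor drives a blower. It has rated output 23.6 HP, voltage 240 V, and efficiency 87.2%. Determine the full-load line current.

P_out = 23.6 × 746 = 17606 W
P_in = P_out / η = 17606 / 0.872 = 20190 W
I = P_in / V = 20190 / 240 = 84.1 A

84.1 A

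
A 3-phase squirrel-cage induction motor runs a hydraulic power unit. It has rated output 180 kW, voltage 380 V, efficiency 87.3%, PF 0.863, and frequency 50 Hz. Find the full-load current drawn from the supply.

P_out = 180 kW = 180000 W
P_in = P_out / η = 180000 / 0.873 = 206186 W
I_L = P_in / (√3·V_L·cosφ) = 206186 / (1.732 × 380 × 0.863) = 363 A

363 A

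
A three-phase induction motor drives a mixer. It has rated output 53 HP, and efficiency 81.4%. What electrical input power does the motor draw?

48.6 kW

P_out = 53 × 746 = 39538 W
P_in = P_out/η = 39538/0.814 = 48572 W = 48.6 kW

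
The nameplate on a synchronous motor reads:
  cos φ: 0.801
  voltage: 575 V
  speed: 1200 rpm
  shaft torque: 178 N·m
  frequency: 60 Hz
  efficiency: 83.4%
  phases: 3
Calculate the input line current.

ω = 2π×1200/60 = 125.7 rad/s; P_out = τω = 178 × 125.7 = 22375 W
P_in = P_out / η = 22375 / 0.834 = 26829 W
I_L = P_in / (√3·V_L·cosφ) = 26829 / (1.732 × 575 × 0.801) = 33.6 A

33.6 A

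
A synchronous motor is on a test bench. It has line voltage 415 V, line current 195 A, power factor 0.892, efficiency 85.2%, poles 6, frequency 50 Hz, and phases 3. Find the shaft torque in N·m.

P_in = √3·V·I·cosφ = 1.732 × 415 × 195 × 0.892 = 125025 W
P_out = η·P_in = 0.852 × 125025 = 106521 W
n = n_s = 120×50/6 = 1000 rpm (synchronous)
ω = 2π×1000/60 = 104.7 rad/s
τ = P_out/ω = 106521/104.7 = 1020 N·m

1020 N·m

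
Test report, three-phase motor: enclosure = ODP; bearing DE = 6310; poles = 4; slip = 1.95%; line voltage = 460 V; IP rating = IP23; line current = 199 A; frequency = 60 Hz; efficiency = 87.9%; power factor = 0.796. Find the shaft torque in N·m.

P_in = √3·V·I·cosφ = 1.732 × 460 × 199 × 0.796 = 126204 W
P_out = η·P_in = 0.879 × 126204 = 110933 W
n_s = 120×60/4 = 1800 rpm; n = 1800×(1−0.0195) = 1765 rpm
ω = 2π×1765/60 = 184.8 rad/s
τ = P_out/ω = 110933/184.8 = 600 N·m

600 N·m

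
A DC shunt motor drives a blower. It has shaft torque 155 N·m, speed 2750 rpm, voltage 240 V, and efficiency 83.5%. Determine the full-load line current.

223 A

ω = 2π×2750/60 = 288 rad/s; P_out = τω = 155 × 288 = 44640 W
P_in = P_out / η = 44640 / 0.835 = 53461 W
I = P_in / V = 53461 / 240 = 223 A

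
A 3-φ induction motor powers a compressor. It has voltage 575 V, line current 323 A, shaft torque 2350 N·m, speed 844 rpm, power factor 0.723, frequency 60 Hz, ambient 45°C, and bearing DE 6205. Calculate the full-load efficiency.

ω = 2π × 844/60 = 88.38 rad/s; P_out = τω = 2350 × 88.38 = 207693 W
P_in = √3·V_L·I_L·cosφ = 1.732 × 575 × 323 × 0.723 = 232572 W
η = P_out / P_in = 207693 / 232572 = 0.893 = 89.3%

89.3 %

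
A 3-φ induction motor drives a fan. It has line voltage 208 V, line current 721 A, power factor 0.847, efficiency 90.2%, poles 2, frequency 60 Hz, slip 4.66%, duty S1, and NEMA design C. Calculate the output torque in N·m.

P_in = √3·V·I·cosφ = 1.732 × 208 × 721 × 0.847 = 220004 W
P_out = η·P_in = 0.902 × 220004 = 198444 W
n_s = 120×60/2 = 3600 rpm; n = 3600×(1−0.0466) = 3432 rpm
ω = 2π×3432/60 = 359.4 rad/s
τ = P_out/ω = 198444/359.4 = 552 N·m

552 N·m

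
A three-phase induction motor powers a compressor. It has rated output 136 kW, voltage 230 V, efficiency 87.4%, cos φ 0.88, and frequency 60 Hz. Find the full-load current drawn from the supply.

444 A

P_out = 136 kW = 136000 W
P_in = P_out / η = 136000 / 0.874 = 155606 W
I_L = P_in / (√3·V_L·cosφ) = 155606 / (1.732 × 230 × 0.88) = 444 A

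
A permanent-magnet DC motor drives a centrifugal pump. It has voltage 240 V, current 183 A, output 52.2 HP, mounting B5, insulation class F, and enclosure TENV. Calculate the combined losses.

4.98 kW

P_in = V·I = 240×183 = 43920 W
P_out = 52.2×746 = 38941 W
Losses = P_in − P_out = 43920 − 38941 = 4979 W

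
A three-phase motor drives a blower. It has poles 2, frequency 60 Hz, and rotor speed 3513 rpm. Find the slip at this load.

2.42 %

n_s = 120f/p = 120×60/2 = 3600 rpm
s = (n_s − n)/n_s = (3600 − 3513)/3600 = 0.0242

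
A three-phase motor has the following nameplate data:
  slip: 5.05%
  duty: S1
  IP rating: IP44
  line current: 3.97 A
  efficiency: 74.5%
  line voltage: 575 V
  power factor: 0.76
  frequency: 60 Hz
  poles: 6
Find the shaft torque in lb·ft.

P_in = √3·V·I·cosφ = 1.732 × 575 × 3.97 × 0.76 = 3005 W
P_out = η·P_in = 0.745 × 3005 = 2239 W
n_s = 120×60/6 = 1200 rpm; n = 1200×(1−0.0505) = 1139 rpm
ω = 2π×1139/60 = 119.3 rad/s
τ = P_out/ω = 2239/119.3 = 18.77 N·m
In lb·ft: 18.77/1.356 = 13.8 lb·ft

13.8 lb·ft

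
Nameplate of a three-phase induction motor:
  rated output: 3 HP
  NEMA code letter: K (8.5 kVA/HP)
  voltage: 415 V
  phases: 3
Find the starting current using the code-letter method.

35.5 A

S_LR = 8.5 × 3 = 25.5 kVA
I_LR = S_LR/(√3·V_L) = 25500/(1.732×415) = 35.5 A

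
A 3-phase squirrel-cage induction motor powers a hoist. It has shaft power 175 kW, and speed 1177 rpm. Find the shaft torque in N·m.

ω = 2π × 1177/60 = 123.3 rad/s
τ = P/ω = 175000/123.3 = 1420 N·m

1420 N·m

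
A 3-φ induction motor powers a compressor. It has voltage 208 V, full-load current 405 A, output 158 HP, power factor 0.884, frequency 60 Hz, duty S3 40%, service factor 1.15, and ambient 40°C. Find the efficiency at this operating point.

P_out = 158 × 746 = 117868 W
P_in = √3·V_L·I_L·cosφ = 1.732 × 208 × 405 × 0.884 = 128979 W
η = P_out / P_in = 117868 / 128979 = 0.914 = 91.4%

91.4 %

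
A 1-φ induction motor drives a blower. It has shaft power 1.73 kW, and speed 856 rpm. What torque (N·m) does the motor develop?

19.3 N·m

ω = 2π × 856/60 = 89.64 rad/s
τ = P/ω = 1730/89.64 = 19.3 N·m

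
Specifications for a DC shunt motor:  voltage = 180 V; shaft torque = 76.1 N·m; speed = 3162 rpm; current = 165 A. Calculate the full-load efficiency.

ω = 2π × 3162/60 = 331.1 rad/s; P_out = τω = 76.1 × 331.1 = 25197 W
P_in = V·I = 180 × 165 = 29700 W
η = P_out / P_in = 25197 / 29700 = 0.848 = 84.8%

84.8 %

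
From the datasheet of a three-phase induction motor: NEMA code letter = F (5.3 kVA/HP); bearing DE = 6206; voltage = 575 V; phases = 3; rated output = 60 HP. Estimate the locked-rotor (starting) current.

S_LR = 5.3 × 60 = 318 kVA
I_LR = S_LR/(√3·V_L) = 318000/(1.732×575) = 319 A

319 A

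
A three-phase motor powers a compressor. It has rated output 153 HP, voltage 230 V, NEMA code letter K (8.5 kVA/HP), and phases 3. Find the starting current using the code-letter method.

S_LR = 8.5 × 153 = 1300.5 kVA
I_LR = S_LR/(√3·V_L) = 1300500/(1.732×230) = 3260 A

3260 A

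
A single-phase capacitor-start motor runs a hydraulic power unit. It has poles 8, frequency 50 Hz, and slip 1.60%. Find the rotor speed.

n_s = 120f/p = 120×50/8 = 750 rpm
n = n_s(1 − s) = 750 × (1 − 0.016) = 738 rpm

738 rpm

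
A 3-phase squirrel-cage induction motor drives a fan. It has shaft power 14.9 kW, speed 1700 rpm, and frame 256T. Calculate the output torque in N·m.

ω = 2π × 1700/60 = 178 rad/s
τ = P/ω = 14900/178 = 83.7 N·m

83.7 N·m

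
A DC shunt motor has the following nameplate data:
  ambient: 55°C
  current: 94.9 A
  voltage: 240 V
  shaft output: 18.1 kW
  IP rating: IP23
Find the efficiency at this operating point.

79.5 %

P_out = 18.1 kW = 18100 W
P_in = V·I = 240 × 94.9 = 22776 W
η = P_out / P_in = 18100 / 22776 = 0.795 = 79.5%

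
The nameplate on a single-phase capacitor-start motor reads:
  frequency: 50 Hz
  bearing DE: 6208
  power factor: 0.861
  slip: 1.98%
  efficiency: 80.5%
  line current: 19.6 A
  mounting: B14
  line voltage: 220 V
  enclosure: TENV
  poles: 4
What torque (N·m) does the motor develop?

19.4 N·m

P_in = V·I·cosφ = 220 × 19.6 × 0.861 = 3713 W
P_out = η·P_in = 0.805 × 3713 = 2989 W
n_s = 120×50/4 = 1500 rpm; n = 1500×(1−0.0198) = 1470 rpm
ω = 2π×1470/60 = 153.9 rad/s
τ = P_out/ω = 2989/153.9 = 19.4 N·m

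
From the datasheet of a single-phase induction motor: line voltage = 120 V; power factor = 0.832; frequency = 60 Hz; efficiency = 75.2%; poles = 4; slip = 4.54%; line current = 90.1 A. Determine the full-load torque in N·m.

P_in = V·I·cosφ = 120 × 90.1 × 0.832 = 8996 W
P_out = η·P_in = 0.752 × 8996 = 6765 W
n_s = 120×60/4 = 1800 rpm; n = 1800×(1−0.0454) = 1718 rpm
ω = 2π×1718/60 = 179.9 rad/s
τ = P_out/ω = 6765/179.9 = 37.6 N·m

37.6 N·m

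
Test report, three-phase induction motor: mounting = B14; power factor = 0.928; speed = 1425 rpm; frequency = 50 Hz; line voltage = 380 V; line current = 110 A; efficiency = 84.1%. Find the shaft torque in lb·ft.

279 lb·ft

P_in = √3·V·I·cosφ = 1.732 × 380 × 110 × 0.928 = 67185 W
P_out = η·P_in = 0.841 × 67185 = 56503 W
n = 1425 rpm
ω = 2π×1425/60 = 149.2 rad/s
τ = P_out/ω = 56503/149.2 = 378.7 N·m
In lb·ft: 378.7/1.356 = 279 lb·ft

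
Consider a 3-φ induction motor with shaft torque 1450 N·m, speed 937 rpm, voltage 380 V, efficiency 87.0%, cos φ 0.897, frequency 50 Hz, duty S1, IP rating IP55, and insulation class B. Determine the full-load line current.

ω = 2π×937/60 = 98.12 rad/s; P_out = τω = 1450 × 98.12 = 142274 W
P_in = P_out / η = 142274 / 0.870 = 163533 W
I_L = P_in / (√3·V_L·cosφ) = 163533 / (1.732 × 380 × 0.897) = 277 A

277 A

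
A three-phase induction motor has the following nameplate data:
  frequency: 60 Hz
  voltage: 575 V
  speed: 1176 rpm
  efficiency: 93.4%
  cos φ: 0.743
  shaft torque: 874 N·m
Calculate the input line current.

ω = 2π×1176/60 = 123.2 rad/s; P_out = τω = 874 × 123.2 = 107677 W
P_in = P_out / η = 107677 / 0.934 = 115286 W
I_L = P_in / (√3·V_L·cosφ) = 115286 / (1.732 × 575 × 0.743) = 156 A

156 A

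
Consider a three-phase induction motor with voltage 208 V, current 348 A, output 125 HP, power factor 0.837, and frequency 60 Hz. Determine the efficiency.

P_out = 125 × 746 = 93250 W
P_in = √3·V_L·I_L·cosφ = 1.732 × 208 × 348 × 0.837 = 104934 W
η = P_out / P_in = 93250 / 104934 = 0.889 = 88.9%

88.9 %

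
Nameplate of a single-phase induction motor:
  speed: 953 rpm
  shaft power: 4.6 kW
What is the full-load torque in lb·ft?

34 lb·ft

ω = 2π × 953/60 = 99.8 rad/s
τ = P/ω = 4600/99.8 = 46.09 N·m
In lb·ft: 46.09/1.356 = 34 lb·ft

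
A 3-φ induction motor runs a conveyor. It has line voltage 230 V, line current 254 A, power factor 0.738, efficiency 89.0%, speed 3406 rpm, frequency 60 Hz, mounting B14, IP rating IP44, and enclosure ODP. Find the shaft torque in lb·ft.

137 lb·ft

P_in = √3·V·I·cosφ = 1.732 × 230 × 254 × 0.738 = 74673 W
P_out = η·P_in = 0.89 × 74673 = 66459 W
n = 3406 rpm
ω = 2π×3406/60 = 356.7 rad/s
τ = P_out/ω = 66459/356.7 = 186.3 N·m
In lb·ft: 186.3/1.356 = 137 lb·ft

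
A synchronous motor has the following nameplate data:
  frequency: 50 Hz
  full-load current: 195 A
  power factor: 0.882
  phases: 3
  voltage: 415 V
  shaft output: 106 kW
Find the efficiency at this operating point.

85.7 %

P_out = 106 kW = 106000 W
P_in = √3·V_L·I_L·cosφ = 1.732 × 415 × 195 × 0.882 = 123623 W
η = P_out / P_in = 106000 / 123623 = 0.857 = 85.7%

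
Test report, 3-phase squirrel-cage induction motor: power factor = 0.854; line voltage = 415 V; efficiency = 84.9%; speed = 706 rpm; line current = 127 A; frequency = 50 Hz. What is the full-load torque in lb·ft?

660 lb·ft

P_in = √3·V·I·cosφ = 1.732 × 415 × 127 × 0.854 = 77957 W
P_out = η·P_in = 0.849 × 77957 = 66185 W
n = 706 rpm
ω = 2π×706/60 = 73.93 rad/s
τ = P_out/ω = 66185/73.93 = 895.2 N·m
In lb·ft: 895.2/1.356 = 660 lb·ft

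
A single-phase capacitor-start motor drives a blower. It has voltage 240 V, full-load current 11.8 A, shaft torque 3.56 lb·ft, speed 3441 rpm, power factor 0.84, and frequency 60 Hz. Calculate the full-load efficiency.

τ = 3.56 lb·ft × 1.356 = 4.827 N·m
ω = 2π × 3441/60 = 360.3 rad/s; P_out = τω = 4.827 × 360.3 = 1739 W
P_in = V·I·cosφ = 240 × 11.8 × 0.84 = 2379 W
η = P_out / P_in = 1739 / 2379 = 0.731 = 73.1%

73.1 %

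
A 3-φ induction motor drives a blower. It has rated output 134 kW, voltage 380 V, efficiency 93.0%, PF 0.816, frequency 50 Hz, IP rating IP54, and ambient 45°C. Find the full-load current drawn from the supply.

268 A

P_out = 134 kW = 134000 W
P_in = P_out / η = 134000 / 0.930 = 144086 W
I_L = P_in / (√3·V_L·cosφ) = 144086 / (1.732 × 380 × 0.816) = 268 A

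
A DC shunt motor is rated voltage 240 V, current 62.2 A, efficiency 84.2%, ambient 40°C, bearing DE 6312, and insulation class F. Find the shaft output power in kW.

12.6 kW

P_in = V·I = 240 × 62.2 = 14928 W
P_out = η·P_in = 0.842 × 14928 = 12569 W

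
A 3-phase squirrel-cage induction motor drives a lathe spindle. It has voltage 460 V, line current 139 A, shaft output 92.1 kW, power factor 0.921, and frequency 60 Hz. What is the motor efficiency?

90.3 %

P_out = 92.1 kW = 92100 W
P_in = √3·V_L·I_L·cosφ = 1.732 × 460 × 139 × 0.921 = 101995 W
η = P_out / P_in = 92100 / 101995 = 0.903 = 90.3%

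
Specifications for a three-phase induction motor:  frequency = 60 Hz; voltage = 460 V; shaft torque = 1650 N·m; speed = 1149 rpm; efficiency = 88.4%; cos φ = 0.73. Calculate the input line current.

386 A

ω = 2π×1149/60 = 120.3 rad/s; P_out = τω = 1650 × 120.3 = 198495 W
P_in = P_out / η = 198495 / 0.884 = 224542 W
I_L = P_in / (√3·V_L·cosφ) = 224542 / (1.732 × 460 × 0.73) = 386 A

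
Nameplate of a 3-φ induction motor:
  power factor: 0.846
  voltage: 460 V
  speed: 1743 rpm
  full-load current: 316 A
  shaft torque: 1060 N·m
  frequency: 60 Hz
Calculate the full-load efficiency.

90.8 %

ω = 2π × 1743/60 = 182.5 rad/s; P_out = τω = 1060 × 182.5 = 193450 W
P_in = √3·V_L·I_L·cosφ = 1.732 × 460 × 316 × 0.846 = 212992 W
η = P_out / P_in = 193450 / 212992 = 0.908 = 90.8%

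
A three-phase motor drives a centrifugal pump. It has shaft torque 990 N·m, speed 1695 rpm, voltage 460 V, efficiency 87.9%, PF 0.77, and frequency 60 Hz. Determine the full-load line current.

326 A

ω = 2π×1695/60 = 177.5 rad/s; P_out = τω = 990 × 177.5 = 175725 W
P_in = P_out / η = 175725 / 0.879 = 199915 W
I_L = P_in / (√3·V_L·cosφ) = 199915 / (1.732 × 460 × 0.77) = 326 A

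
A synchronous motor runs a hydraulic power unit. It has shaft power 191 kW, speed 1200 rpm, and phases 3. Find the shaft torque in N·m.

ω = 2π × 1200/60 = 125.7 rad/s
τ = P/ω = 191000/125.7 = 1520 N·m

1520 N·m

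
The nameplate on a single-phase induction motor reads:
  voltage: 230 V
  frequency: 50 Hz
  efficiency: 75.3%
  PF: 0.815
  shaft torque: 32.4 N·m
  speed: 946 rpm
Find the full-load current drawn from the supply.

ω = 2π×946/60 = 99.06 rad/s; P_out = τω = 32.4 × 99.06 = 3210 W
P_in = P_out / η = 3210 / 0.753 = 4263 W
I = P_in / (V·cosφ) = 4263 / (230 × 0.815) = 22.7 A

22.7 A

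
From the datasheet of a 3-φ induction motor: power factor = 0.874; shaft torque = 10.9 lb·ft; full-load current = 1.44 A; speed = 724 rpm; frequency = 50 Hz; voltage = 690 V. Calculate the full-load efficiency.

τ = 10.9 lb·ft × 1.356 = 14.78 N·m
ω = 2π × 724/60 = 75.82 rad/s; P_out = τω = 14.78 × 75.82 = 1121 W
P_in = √3·V_L·I_L·cosφ = 1.732 × 690 × 1.44 × 0.874 = 1504 W
η = P_out / P_in = 1121 / 1504 = 0.745 = 74.5%

74.5 %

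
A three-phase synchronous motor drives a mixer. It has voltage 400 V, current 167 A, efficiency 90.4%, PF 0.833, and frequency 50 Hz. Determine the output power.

87.1 kW

P_in = √3·V·I·cosφ = 1.732 × 400 × 167 × 0.833 = 96376 W
P_out = η·P_in = 0.904 × 96376 = 87124 W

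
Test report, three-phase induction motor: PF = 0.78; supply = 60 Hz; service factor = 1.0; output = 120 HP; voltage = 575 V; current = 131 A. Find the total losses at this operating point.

12.2 kW

P_in = √3·V·I·cosφ = 1.732×575×131×0.78 = 101761 W
P_out = 120×746 = 89520 W
Losses = P_in − P_out = 101761 − 89520 = 12241 W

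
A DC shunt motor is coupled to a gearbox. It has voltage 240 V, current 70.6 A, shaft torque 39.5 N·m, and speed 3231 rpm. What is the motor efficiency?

78.9 %

ω = 2π × 3231/60 = 338.3 rad/s; P_out = τω = 39.5 × 338.3 = 13363 W
P_in = V·I = 240 × 70.6 = 16944 W
η = P_out / P_in = 13363 / 16944 = 0.789 = 78.9%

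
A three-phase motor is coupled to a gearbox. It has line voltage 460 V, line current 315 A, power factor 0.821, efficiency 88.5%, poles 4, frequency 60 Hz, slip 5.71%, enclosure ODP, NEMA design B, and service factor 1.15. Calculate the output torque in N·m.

1030 N·m

P_in = √3·V·I·cosφ = 1.732 × 460 × 315 × 0.821 = 206044 W
P_out = η·P_in = 0.885 × 206044 = 182349 W
n_s = 120×60/4 = 1800 rpm; n = 1800×(1−0.0571) = 1697 rpm
ω = 2π×1697/60 = 177.7 rad/s
τ = P_out/ω = 182349/177.7 = 1030 N·m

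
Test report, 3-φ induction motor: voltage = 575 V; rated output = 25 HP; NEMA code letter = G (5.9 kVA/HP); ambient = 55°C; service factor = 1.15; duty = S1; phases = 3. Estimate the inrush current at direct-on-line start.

148 A

S_LR = 5.9 × 25 = 147.5 kVA
I_LR = S_LR/(√3·V_L) = 147500/(1.732×575) = 148 A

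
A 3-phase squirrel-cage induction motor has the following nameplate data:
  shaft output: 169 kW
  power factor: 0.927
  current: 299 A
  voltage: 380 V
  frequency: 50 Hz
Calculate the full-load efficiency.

92.6 %

P_out = 169 kW = 169000 W
P_in = √3·V_L·I_L·cosφ = 1.732 × 380 × 299 × 0.927 = 182424 W
η = P_out / P_in = 169000 / 182424 = 0.926 = 92.6%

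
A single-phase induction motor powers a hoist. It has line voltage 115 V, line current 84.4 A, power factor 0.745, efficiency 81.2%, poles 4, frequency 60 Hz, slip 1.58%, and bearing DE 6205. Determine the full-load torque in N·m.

P_in = V·I·cosφ = 115 × 84.4 × 0.745 = 7231 W
P_out = η·P_in = 0.812 × 7231 = 5872 W
n_s = 120×60/4 = 1800 rpm; n = 1800×(1−0.0158) = 1772 rpm
ω = 2π×1772/60 = 185.6 rad/s
τ = P_out/ω = 5872/185.6 = 31.6 N·m

31.6 N·m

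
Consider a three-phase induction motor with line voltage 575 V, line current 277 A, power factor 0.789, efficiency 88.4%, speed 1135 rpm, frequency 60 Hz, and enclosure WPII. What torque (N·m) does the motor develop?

P_in = √3·V·I·cosφ = 1.732 × 575 × 277 × 0.789 = 217657 W
P_out = η·P_in = 0.884 × 217657 = 192409 W
n = 1135 rpm
ω = 2π×1135/60 = 118.9 rad/s
τ = P_out/ω = 192409/118.9 = 1620 N·m

1620 N·m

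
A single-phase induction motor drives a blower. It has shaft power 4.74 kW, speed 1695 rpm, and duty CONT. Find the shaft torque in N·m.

26.7 N·m

ω = 2π × 1695/60 = 177.5 rad/s
τ = P/ω = 4740/177.5 = 26.7 N·m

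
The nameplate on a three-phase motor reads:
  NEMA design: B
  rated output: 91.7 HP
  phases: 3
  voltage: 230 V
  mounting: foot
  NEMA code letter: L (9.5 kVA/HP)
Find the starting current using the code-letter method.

S_LR = 9.5 × 91.7 = 871.15 kVA
I_LR = S_LR/(√3·V_L) = 871150/(1.732×230) = 2190 A

2190 A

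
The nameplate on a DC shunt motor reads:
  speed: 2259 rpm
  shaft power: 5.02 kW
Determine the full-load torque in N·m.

21.2 N·m

ω = 2π × 2259/60 = 236.6 rad/s
τ = P/ω = 5020/236.6 = 21.2 N·m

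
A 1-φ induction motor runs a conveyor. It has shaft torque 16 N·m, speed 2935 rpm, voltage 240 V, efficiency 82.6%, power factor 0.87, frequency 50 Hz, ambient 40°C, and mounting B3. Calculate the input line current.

28.5 A

ω = 2π×2935/60 = 307.4 rad/s; P_out = τω = 16 × 307.4 = 4918 W
P_in = P_out / η = 4918 / 0.826 = 5954 W
I = P_in / (V·cosφ) = 5954 / (240 × 0.87) = 28.5 A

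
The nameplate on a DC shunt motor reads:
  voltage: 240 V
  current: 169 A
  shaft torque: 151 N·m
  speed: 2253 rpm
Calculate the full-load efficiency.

87.8 %

ω = 2π × 2253/60 = 235.9 rad/s; P_out = τω = 151 × 235.9 = 35621 W
P_in = V·I = 240 × 169 = 40560 W
η = P_out / P_in = 35621 / 40560 = 0.878 = 87.8%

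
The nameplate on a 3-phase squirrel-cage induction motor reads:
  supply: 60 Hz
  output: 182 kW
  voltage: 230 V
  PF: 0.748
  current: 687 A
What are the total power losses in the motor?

22.7 kW

P_in = √3·V·I·cosφ = 1.732×230×687×0.748 = 204708 W
P_out = 182000 W
Losses = P_in − P_out = 204708 − 182000 = 22708 W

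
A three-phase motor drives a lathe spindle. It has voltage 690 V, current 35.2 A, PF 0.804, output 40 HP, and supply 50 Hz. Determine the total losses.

P_in = √3·V·I·cosφ = 1.732×690×35.2×0.804 = 33822 W
P_out = 40×746 = 29840 W
Losses = P_in − P_out = 33822 − 29840 = 3982 W

3980 W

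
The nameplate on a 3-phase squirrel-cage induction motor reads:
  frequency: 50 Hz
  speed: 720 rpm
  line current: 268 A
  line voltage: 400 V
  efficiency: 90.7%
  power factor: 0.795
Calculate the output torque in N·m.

P_in = √3·V·I·cosφ = 1.732 × 400 × 268 × 0.795 = 147608 W
P_out = η·P_in = 0.907 × 147608 = 133880 W
n = 720 rpm
ω = 2π×720/60 = 75.4 rad/s
τ = P_out/ω = 133880/75.4 = 1780 N·m

1780 N·m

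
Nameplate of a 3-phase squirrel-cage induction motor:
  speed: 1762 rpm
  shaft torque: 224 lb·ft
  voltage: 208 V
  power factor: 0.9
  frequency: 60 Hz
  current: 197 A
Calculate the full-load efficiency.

87.7 %

τ = 224 lb·ft × 1.356 = 303.7 N·m
ω = 2π × 1762/60 = 184.5 rad/s; P_out = τω = 303.7 × 184.5 = 56033 W
P_in = √3·V_L·I_L·cosφ = 1.732 × 208 × 197 × 0.9 = 63873 W
η = P_out / P_in = 56033 / 63873 = 0.877 = 87.7%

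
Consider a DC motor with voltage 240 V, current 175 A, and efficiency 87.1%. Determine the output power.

36.6 kW

P_in = V·I = 240 × 175 = 42000 W
P_out = η·P_in = 0.871 × 42000 = 36582 W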